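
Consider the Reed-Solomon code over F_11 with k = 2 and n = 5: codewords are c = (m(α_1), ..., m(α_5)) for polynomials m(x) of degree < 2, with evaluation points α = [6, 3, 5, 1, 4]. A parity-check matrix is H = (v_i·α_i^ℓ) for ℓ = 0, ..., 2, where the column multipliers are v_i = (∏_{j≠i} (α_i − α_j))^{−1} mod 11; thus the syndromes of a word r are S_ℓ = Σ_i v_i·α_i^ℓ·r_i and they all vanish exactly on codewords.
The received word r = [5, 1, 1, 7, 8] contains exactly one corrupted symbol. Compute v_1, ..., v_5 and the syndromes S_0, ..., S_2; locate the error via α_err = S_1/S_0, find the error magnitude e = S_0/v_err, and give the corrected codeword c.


S = (3, 9, 5), error at position 2, error magnitude e = 8, c = [5, 4, 1, 7, 8].

Step 1: column multipliers v_i = (∏_{j≠i}(α_i − α_j))^{−1} mod 11.
  i = 1 (α = 6): (6−3)(6−5)(6−1)(6−4) = 3·1·5·2 = 30 ≡ 8, so v_1 = 8^{−1} = 7 (mod 11).
  i = 2 (α = 3): (3−6)(3−5)(3−1)(3−4) = (−3)·(−2)·2·(−1) = −12 ≡ 10, so v_2 = 10^{−1} = 10 (mod 11).
  i = 3 (α = 5): (5−6)(5−3)(5−1)(5−4) = (−1)·2·4·1 = −8 ≡ 3, so v_3 = 3^{−1} = 4 (mod 11).
  i = 4 (α = 1): (1−6)(1−3)(1−5)(1−4) = (−5)·(−2)·(−4)·(−3) = 120 ≡ 10, so v_4 = 10^{−1} = 10 (mod 11).
  i = 5 (α = 4): (4−6)(4−3)(4−5)(4−1) = (−2)·1·(−1)·3 = 6 ≡ 6, so v_5 = 6^{−1} = 2 (mod 11).
  v = [7, 10, 4, 10, 2].
Step 2: syndromes of r = [5, 1, 1, 7, 8] (all sums mod 11).
  S_0 = Σ v_i r_i = 7·5 + 10·1 + 4·1 + 10·7 + 2·8 = 135 ≡ 3.
  S_1 = Σ v_i α_i r_i = 7·6·5 + 10·3·1 + 4·5·1 + 10·1·7 + 2·4·8 = 394 ≡ 9.
  α_i^2 mod 11 = [3, 9, 3, 1, 5].
  S_2 = Σ v_i α_i^2 r_i = 7·3·5 + 10·9·1 + 4·3·1 + 10·1·7 + 2·5·8 = 357 ≡ 5.
  S = (3, 9, 5) ≠ 0, so r is not a codeword (an error is present).
Step 3: locate the error. For a single error e at position i, S_ℓ = v_i·e·α_i^ℓ, so α_err = S_1/S_0.
  S_0^{−1} = 3^{−1} = 4 (mod 11), so α_err = 9·4 = 36 ≡ 3 = α_2. Error position i = 2.
  Consistency check: S_2/S_1 = 5·5 = 25 ≡ 3 = α_err ✓ (single-error assumption holds).
Step 4: error magnitude e = S_0/v_2 = S_0·∏_{j≠2}(α_2 − α_j) = 3·10 = 30 ≡ 8 (mod 11).
Step 5: correct position 2: c_2 = r_2 − e = 1 − 8 ≡ 4 (mod 11). Hence c = [5, 4, 1, 7, 8].
  Check: interpolating c through the α_i gives m(x) = 3 + 4·x (degree < 2) with m(α_i) = c_i for every i, so c is indeed a codeword.


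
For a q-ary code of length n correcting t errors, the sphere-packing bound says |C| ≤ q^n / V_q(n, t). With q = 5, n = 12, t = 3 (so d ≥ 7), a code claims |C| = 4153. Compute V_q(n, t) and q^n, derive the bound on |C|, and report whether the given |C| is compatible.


V_q(n, t) = 15185, q^n = 244140625, Hamming bound = 16077, |C| = 4153 ≤ bound (satisfied).

Step 1: Compute V_q(n, t) = Σ_{j=0}^3 C(n, j) (q−1)^j.
  j = 0: C(12,0)·(4)^0 = 1·1 = 1.
  j = 1: C(12,1)·(4)^1 = 12·4 = 48.
  j = 2: C(12,2)·(4)^2 = 66·16 = 1056.
  j = 3: C(12,3)·(4)^3 = 220·64 = 14080.
  V_q(n, t) = 1 + 48 + 1056 + 14080 = 15185.
Step 2: q^n = 5^12 = 244140625.
Step 3: Hamming bound ⌊q^n / V_q(n,t)⌋ = ⌊244140625/15185⌋ = 16077.
Step 4: Compare |C| = 4153 to 16077: satisfied.
The claimed |C| lies below the Hamming bound.


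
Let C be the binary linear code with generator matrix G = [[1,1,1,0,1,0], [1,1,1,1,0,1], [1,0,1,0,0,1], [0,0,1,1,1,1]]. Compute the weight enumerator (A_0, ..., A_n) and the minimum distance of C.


Weight distribution: A_0 = 1, A_1 = 1, A_2 = 2, A_3 = 6, A_4 = 5, A_5 = 1. Minimum distance d = 1.

Enumerate all 2^4 = 16 messages m ∈ F_2^4.
For each, compute codeword c = mG in F_2^6, then tally its weight.
  m = 0000 → c = 000000, weight = 0.
  m = 1000 → c = 111010, weight = 4.
  m = 0100 → c = 111101, weight = 5.
  m = 1100 → c = 000111, weight = 3.
  m = 0010 → c = 101001, weight = 3.
  m = 1010 → c = 010011, weight = 3.
  m = 0110 → c = 010100, weight = 2.
  m = 1110 → c = 101110, weight = 4.
  m = 0001 → c = 001111, weight = 4.
  m = 1001 → c = 110101, weight = 4.
  m = 0101 → c = 110010, weight = 3.
  m = 1101 → c = 001000, weight = 1.
  m = 0011 → c = 100110, weight = 3.
  m = 1011 → c = 011100, weight = 3.
  m = 0111 → c = 011011, weight = 4.
  m = 1111 → c = 100001, weight = 2.
Tally weights:
  weight 0: 1 codewords.
  weight 1: 1 codewords.
  weight 2: 2 codewords.
  weight 3: 6 codewords.
  weight 4: 5 codewords.
  weight 5: 1 codewords.
Minimum distance d = smallest w > 0 with A_w > 0 = 1.
Sanity: Σ A_w = 16 = 2^4 = 16 ✓.


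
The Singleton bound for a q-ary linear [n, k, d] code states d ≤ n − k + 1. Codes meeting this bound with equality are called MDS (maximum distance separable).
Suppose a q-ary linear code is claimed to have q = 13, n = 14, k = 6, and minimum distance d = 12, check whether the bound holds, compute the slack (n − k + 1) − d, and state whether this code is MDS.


Singleton RHS = n − k + 1 = 9, slack = -3, bound violated (no such code; not MDS).

Singleton bound: d ≤ n − k + 1.
Here n = 14, k = 6, so n − k + 1 = 9.
Given d = 12, check d ≤ 9: NO.
Slack = (n − k + 1) − d = -3.
The slack is negative: d = 12 exceeds n − k + 1 = 9 by 3, so the Singleton bound is violated and no linear [14, 6, 12]_13 code can exist. In particular it is not MDS (MDS requires d = n − k + 1 exactly).
Description: the claimed parameters are [14, 6, 12]_13; such a code would be impossible (violates the Singleton bound).


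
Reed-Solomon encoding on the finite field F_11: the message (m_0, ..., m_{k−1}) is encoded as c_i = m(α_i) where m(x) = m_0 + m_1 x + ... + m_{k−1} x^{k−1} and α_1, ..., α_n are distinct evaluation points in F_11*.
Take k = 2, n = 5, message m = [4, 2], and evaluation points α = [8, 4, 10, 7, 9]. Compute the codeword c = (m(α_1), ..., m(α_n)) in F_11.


c = [9, 1, 2, 7, 0]

Message polynomial: m(x) = 4 + 2·x (mod 11).
For each evaluation point α_i, compute m(α_i) mod 11:
  α_1 = 8: Horner steps 2 → 9, so m(8) = 9.
  α_2 = 4: Horner steps 2 → 1, so m(4) = 1.
  α_3 = 10: Horner steps 2 → 2, so m(10) = 2.
  α_4 = 7: Horner steps 2 → 7, so m(7) = 7.
  α_5 = 9: Horner steps 2 → 0, so m(9) = 0.
Codeword c = [9, 1, 2, 7, 0] ∈ F_11^5.


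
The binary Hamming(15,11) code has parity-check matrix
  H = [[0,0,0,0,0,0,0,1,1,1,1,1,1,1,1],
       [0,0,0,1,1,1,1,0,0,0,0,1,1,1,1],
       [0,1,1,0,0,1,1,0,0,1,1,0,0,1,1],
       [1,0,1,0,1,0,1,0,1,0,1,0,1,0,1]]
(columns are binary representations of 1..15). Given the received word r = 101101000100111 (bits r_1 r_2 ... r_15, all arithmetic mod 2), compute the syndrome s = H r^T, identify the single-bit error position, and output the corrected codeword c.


s = (0, 1, 1, 0)^T, error position = 6, corrected codeword c = 101100000100111

Compute s = H r^T mod 2 one row at a time:
  s_1 = 0 + 0 + 1 + 0 + 0 + 1 + 1 + 1 = 4 ≡ 0 (mod 2).
  s_2 = 1 + 0 + 1 + 0 + 0 + 1 + 1 + 1 = 5 ≡ 1 (mod 2).
  s_3 = 0 + 1 + 1 + 0 + 1 + 0 + 1 + 1 = 5 ≡ 1 (mod 2).
  s_4 = 1 + 1 + 0 + 0 + 0 + 0 + 1 + 1 = 4 ≡ 0 (mod 2).
s = (0, 1, 1, 0)^T — this equals column 6 of H (binary 0110), so error is at position 6.
Correct: flip bit 6 of r = 101101000100111 to get c = 101100000100111.


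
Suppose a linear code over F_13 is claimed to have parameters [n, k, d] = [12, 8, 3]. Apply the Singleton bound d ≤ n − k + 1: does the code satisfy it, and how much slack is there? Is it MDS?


Singleton RHS = n − k + 1 = 5, slack = 2, bound satisfied, not MDS.

Singleton bound: d ≤ n − k + 1.
Here n = 12, k = 8, so n − k + 1 = 5.
Given d = 3, check d ≤ 5: YES.
Slack = (n − k + 1) − d = 2.
The code is NOT MDS (slack = 2 > 0).
Description: the claimed parameters are [12, 8, 3]_13; such a code would be non-MDS.


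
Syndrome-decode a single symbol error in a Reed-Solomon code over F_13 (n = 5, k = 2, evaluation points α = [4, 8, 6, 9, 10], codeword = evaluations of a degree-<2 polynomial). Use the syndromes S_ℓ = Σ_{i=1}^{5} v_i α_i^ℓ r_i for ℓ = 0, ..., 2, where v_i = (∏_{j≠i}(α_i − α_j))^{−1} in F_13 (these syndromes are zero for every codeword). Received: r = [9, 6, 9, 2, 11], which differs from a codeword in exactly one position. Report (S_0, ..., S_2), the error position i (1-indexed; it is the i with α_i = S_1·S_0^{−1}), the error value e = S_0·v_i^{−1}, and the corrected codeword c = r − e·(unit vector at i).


S = (2, 12, 7), error at position 3, error magnitude e = 8, c = [9, 6, 1, 2, 11].

Step 1: column multipliers v_i = (∏_{j≠i}(α_i − α_j))^{−1} mod 13.
  i = 1 (α = 4): (4−8)(4−6)(4−9)(4−10) = (−4)·(−2)·(−5)·(−6) = 240 ≡ 6, so v_1 = 6^{−1} = 11 (mod 13).
  i = 2 (α = 8): (8−4)(8−6)(8−9)(8−10) = 4·2·(−1)·(−2) = 16 ≡ 3, so v_2 = 3^{−1} = 9 (mod 13).
  i = 3 (α = 6): (6−4)(6−8)(6−9)(6−10) = 2·(−2)·(−3)·(−4) = −48 ≡ 4, so v_3 = 4^{−1} = 10 (mod 13).
  i = 4 (α = 9): (9−4)(9−8)(9−6)(9−10) = 5·1·3·(−1) = −15 ≡ 11, so v_4 = 11^{−1} = 6 (mod 13).
  i = 5 (α = 10): (10−4)(10−8)(10−6)(10−9) = 6·2·4·1 = 48 ≡ 9, so v_5 = 9^{−1} = 3 (mod 13).
  v = [11, 9, 10, 6, 3].
Step 2: syndromes of r = [9, 6, 9, 2, 11] (all sums mod 13).
  S_0 = Σ v_i r_i = 11·9 + 9·6 + 10·9 + 6·2 + 3·11 = 288 ≡ 2.
  S_1 = Σ v_i α_i r_i = 11·4·9 + 9·8·6 + 10·6·9 + 6·9·2 + 3·10·11 = 1806 ≡ 12.
  α_i^2 mod 13 = [3, 12, 10, 3, 9].
  S_2 = Σ v_i α_i^2 r_i = 11·3·9 + 9·12·6 + 10·10·9 + 6·3·2 + 3·9·11 = 2178 ≡ 7.
  S = (2, 12, 7) ≠ 0, so r is not a codeword (an error is present).
Step 3: locate the error. For a single error e at position i, S_ℓ = v_i·e·α_i^ℓ, so α_err = S_1/S_0.
  S_0^{−1} = 2^{−1} = 7 (mod 13), so α_err = 12·7 = 84 ≡ 6 = α_3. Error position i = 3.
  Consistency check: S_2/S_1 = 7·12 = 84 ≡ 6 = α_err ✓ (single-error assumption holds).
Step 4: error magnitude e = S_0/v_3 = S_0·∏_{j≠3}(α_3 − α_j) = 2·4 = 8 ≡ 8 (mod 13).
Step 5: correct position 3: c_3 = r_3 − e = 9 − 8 ≡ 1 (mod 13). Hence c = [9, 6, 1, 2, 11].
  Check: interpolating c through the α_i gives m(x) = 12 + 9·x (degree < 2) with m(α_i) = c_i for every i, so c is indeed a codeword.


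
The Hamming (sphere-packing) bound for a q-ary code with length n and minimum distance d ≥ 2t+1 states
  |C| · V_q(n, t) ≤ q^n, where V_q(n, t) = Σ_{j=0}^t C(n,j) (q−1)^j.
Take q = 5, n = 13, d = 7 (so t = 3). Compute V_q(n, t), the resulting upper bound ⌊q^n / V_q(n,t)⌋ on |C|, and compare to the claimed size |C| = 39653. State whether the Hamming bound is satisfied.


V_q(n, t) = 19605, q^n = 1220703125, Hamming bound = 62264, |C| = 39653 ≤ bound (satisfied).

Step 1: Compute V_q(n, t) = Σ_{j=0}^3 C(n, j) (q−1)^j.
  j = 0: C(13,0)·(4)^0 = 1·1 = 1.
  j = 1: C(13,1)·(4)^1 = 13·4 = 52.
  j = 2: C(13,2)·(4)^2 = 78·16 = 1248.
  j = 3: C(13,3)·(4)^3 = 286·64 = 18304.
  V_q(n, t) = 1 + 52 + 1248 + 18304 = 19605.
Step 2: q^n = 5^13 = 1220703125.
Step 3: Hamming bound ⌊q^n / V_q(n,t)⌋ = ⌊1220703125/19605⌋ = 62264.
Step 4: Compare |C| = 39653 to 62264: satisfied.
The claimed |C| lies below the Hamming bound.


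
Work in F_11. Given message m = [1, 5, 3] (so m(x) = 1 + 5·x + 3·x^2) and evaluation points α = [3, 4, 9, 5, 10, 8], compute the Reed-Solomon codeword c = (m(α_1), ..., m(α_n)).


c = [10, 3, 3, 2, 10, 2]

Message polynomial: m(x) = 1 + 5·x + 3·x^2 (mod 11).
For each evaluation point α_i, compute m(α_i) mod 11:
  α_1 = 3: Horner steps 3 → 3 → 10, so m(3) = 10.
  α_2 = 4: Horner steps 3 → 6 → 3, so m(4) = 3.
  α_3 = 9: Horner steps 3 → 10 → 3, so m(9) = 3.
  α_4 = 5: Horner steps 3 → 9 → 2, so m(5) = 2.
  α_5 = 10: Horner steps 3 → 2 → 10, so m(10) = 10.
  α_6 = 8: Horner steps 3 → 7 → 2, so m(8) = 2.
Codeword c = [10, 3, 3, 2, 10, 2] ∈ F_11^6.


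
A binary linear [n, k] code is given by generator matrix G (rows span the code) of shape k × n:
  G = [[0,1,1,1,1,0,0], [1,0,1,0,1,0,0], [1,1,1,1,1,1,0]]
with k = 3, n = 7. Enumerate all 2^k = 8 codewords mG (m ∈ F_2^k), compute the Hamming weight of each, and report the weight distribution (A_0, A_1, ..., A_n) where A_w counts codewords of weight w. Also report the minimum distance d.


Weight distribution: A_0 = 1, A_2 = 1, A_3 = 4, A_4 = 1, A_6 = 1. Minimum distance d = 2.

Enumerate all 2^3 = 8 messages m ∈ F_2^3.
For each, compute codeword c = mG in F_2^7, then tally its weight.
  m = 000 → c = 0000000, weight = 0.
  m = 100 → c = 0111100, weight = 4.
  m = 010 → c = 1010100, weight = 3.
  m = 110 → c = 1101000, weight = 3.
  m = 001 → c = 1111110, weight = 6.
  m = 101 → c = 1000010, weight = 2.
  m = 011 → c = 0101010, weight = 3.
  m = 111 → c = 0010110, weight = 3.
Tally weights:
  weight 0: 1 codewords.
  weight 2: 1 codewords.
  weight 3: 4 codewords.
  weight 4: 1 codewords.
  weight 6: 1 codewords.
Minimum distance d = smallest w > 0 with A_w > 0 = 2.
Sanity: Σ A_w = 8 = 2^3 = 8 ✓.


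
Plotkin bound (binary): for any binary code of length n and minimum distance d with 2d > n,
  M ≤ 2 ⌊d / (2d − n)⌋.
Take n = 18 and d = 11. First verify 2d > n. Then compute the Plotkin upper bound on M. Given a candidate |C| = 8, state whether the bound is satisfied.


Plotkin bound M ≤ 4; given |C| = 8 > bound (violated).

Check applicability: 2d = 22, n = 18.
2d − n = 4 > 0, so Plotkin applies.
Compute d/(2d−n) = 11/4 ≈ 2.7500.
⌊d/(2d−n)⌋ = 2.
Plotkin bound: M ≤ 2·2 = 4.
Given |C| = 8, check: VIOLATED.
This |C| is above the Plotkin bound, so no binary code with n = 18, d = 11 and 8 codewords exists.


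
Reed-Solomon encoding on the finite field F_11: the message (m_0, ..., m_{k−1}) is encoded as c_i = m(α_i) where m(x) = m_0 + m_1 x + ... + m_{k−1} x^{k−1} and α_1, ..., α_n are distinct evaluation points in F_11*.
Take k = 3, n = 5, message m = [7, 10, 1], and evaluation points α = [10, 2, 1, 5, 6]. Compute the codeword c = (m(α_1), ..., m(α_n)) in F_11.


c = [9, 9, 7, 5, 4]

Message polynomial: m(x) = 7 + 10·x + 1·x^2 (mod 11).
For each evaluation point α_i, compute m(α_i) mod 11:
  α_1 = 10: Horner steps 1 → 9 → 9, so m(10) = 9.
  α_2 = 2: Horner steps 1 → 1 → 9, so m(2) = 9.
  α_3 = 1: Horner steps 1 → 0 → 7, so m(1) = 7.
  α_4 = 5: Horner steps 1 → 4 → 5, so m(5) = 5.
  α_5 = 6: Horner steps 1 → 5 → 4, so m(6) = 4.
Codeword c = [9, 9, 7, 5, 4] ∈ F_11^5.


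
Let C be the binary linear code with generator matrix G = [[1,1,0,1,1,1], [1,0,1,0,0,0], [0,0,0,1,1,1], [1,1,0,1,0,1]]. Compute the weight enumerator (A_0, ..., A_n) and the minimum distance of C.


Weight distribution: A_0 = 1, A_1 = 1, A_2 = 4, A_3 = 4, A_4 = 3, A_5 = 3. Minimum distance d = 1.

Enumerate all 2^4 = 16 messages m ∈ F_2^4.
For each, compute codeword c = mG in F_2^6, then tally its weight.
  m = 0000 → c = 000000, weight = 0.
  m = 1000 → c = 110111, weight = 5.
  m = 0100 → c = 101000, weight = 2.
  m = 1100 → c = 011111, weight = 5.
  m = 0010 → c = 000111, weight = 3.
  m = 1010 → c = 110000, weight = 2.
  m = 0110 → c = 101111, weight = 5.
  m = 1110 → c = 011000, weight = 2.
  m = 0001 → c = 110101, weight = 4.
  m = 1001 → c = 000010, weight = 1.
  m = 0101 → c = 011101, weight = 4.
  m = 1101 → c = 101010, weight = 3.
  m = 0011 → c = 110010, weight = 3.
  m = 1011 → c = 000101, weight = 2.
  m = 0111 → c = 011010, weight = 3.
  m = 1111 → c = 101101, weight = 4.
Tally weights:
  weight 0: 1 codewords.
  weight 1: 1 codewords.
  weight 2: 4 codewords.
  weight 3: 4 codewords.
  weight 4: 3 codewords.
  weight 5: 3 codewords.
Minimum distance d = smallest w > 0 with A_w > 0 = 1.
Sanity: Σ A_w = 16 = 2^4 = 16 ✓.


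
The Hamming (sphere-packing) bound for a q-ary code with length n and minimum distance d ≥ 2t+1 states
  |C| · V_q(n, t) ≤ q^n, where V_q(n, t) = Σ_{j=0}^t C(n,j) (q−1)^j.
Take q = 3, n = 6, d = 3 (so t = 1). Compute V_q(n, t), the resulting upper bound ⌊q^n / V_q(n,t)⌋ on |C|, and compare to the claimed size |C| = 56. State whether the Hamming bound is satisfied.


V_q(n, t) = 13, q^n = 729, Hamming bound = 56, |C| = 56 ≤ bound (satisfied).

Step 1: Compute V_q(n, t) = Σ_{j=0}^1 C(n, j) (q−1)^j.
  j = 0: C(6,0)·(2)^0 = 1·1 = 1.
  j = 1: C(6,1)·(2)^1 = 6·2 = 12.
  V_q(n, t) = 1 + 12 = 13.
Step 2: q^n = 3^6 = 729.
Step 3: Hamming bound ⌊q^n / V_q(n,t)⌋ = ⌊729/13⌋ = 56.
Step 4: Compare |C| = 56 to 56: satisfied.
The claimed |C| lies at the Hamming bound (tight).


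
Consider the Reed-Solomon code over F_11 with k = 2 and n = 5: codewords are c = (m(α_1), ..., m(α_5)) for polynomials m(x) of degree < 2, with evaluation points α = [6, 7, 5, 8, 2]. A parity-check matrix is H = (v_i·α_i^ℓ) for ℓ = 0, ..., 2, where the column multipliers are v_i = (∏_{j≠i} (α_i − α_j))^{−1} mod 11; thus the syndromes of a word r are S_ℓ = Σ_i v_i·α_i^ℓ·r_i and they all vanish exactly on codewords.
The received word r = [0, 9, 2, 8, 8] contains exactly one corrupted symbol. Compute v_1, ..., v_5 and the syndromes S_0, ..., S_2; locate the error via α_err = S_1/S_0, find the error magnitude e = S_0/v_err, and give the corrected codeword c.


S = (4, 10, 3), error at position 4, error magnitude e = 1, c = [0, 9, 2, 7, 8].

Step 1: column multipliers v_i = (∏_{j≠i}(α_i − α_j))^{−1} mod 11.
  i = 1 (α = 6): (6−7)(6−5)(6−8)(6−2) = (−1)·1·(−2)·4 = 8 ≡ 8, so v_1 = 8^{−1} = 7 (mod 11).
  i = 2 (α = 7): (7−6)(7−5)(7−8)(7−2) = 1·2·(−1)·5 = −10 ≡ 1, so v_2 = 1^{−1} = 1 (mod 11).
  i = 3 (α = 5): (5−6)(5−7)(5−8)(5−2) = (−1)·(−2)·(−3)·3 = −18 ≡ 4, so v_3 = 4^{−1} = 3 (mod 11).
  i = 4 (α = 8): (8−6)(8−7)(8−5)(8−2) = 2·1·3·6 = 36 ≡ 3, so v_4 = 3^{−1} = 4 (mod 11).
  i = 5 (α = 2): (2−6)(2−7)(2−5)(2−8) = (−4)·(−5)·(−3)·(−6) = 360 ≡ 8, so v_5 = 8^{−1} = 7 (mod 11).
  v = [7, 1, 3, 4, 7].
Step 2: syndromes of r = [0, 9, 2, 8, 8] (all sums mod 11).
  S_0 = Σ v_i r_i = 7·0 + 1·9 + 3·2 + 4·8 + 7·8 = 103 ≡ 4.
  S_1 = Σ v_i α_i r_i = 7·6·0 + 1·7·9 + 3·5·2 + 4·8·8 + 7·2·8 = 461 ≡ 10.
  α_i^2 mod 11 = [3, 5, 3, 9, 4].
  S_2 = Σ v_i α_i^2 r_i = 7·3·0 + 1·5·9 + 3·3·2 + 4·9·8 + 7·4·8 = 575 ≡ 3.
  S = (4, 10, 3) ≠ 0, so r is not a codeword (an error is present).
Step 3: locate the error. For a single error e at position i, S_ℓ = v_i·e·α_i^ℓ, so α_err = S_1/S_0.
  S_0^{−1} = 4^{−1} = 3 (mod 11), so α_err = 10·3 = 30 ≡ 8 = α_4. Error position i = 4.
  Consistency check: S_2/S_1 = 3·10 = 30 ≡ 8 = α_err ✓ (single-error assumption holds).
Step 4: error magnitude e = S_0/v_4 = S_0·∏_{j≠4}(α_4 − α_j) = 4·3 = 12 ≡ 1 (mod 11).
Step 5: correct position 4: c_4 = r_4 − e = 8 − 1 ≡ 7 (mod 11). Hence c = [0, 9, 2, 7, 8].
  Check: interpolating c through the α_i gives m(x) = 1 + 9·x (degree < 2) with m(α_i) = c_i for every i, so c is indeed a codeword.


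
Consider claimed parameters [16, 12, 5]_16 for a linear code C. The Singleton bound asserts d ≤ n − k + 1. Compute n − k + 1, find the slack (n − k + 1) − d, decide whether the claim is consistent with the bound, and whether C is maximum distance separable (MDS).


Singleton RHS = n − k + 1 = 5, slack = 0, bound satisfied, MDS.

Singleton bound: d ≤ n − k + 1.
Here n = 16, k = 12, so n − k + 1 = 5.
Given d = 5, check d ≤ 5: YES.
Slack = (n − k + 1) − d = 0.
The code is MDS (slack = 0).
Description: the claimed parameters are [16, 12, 5]_16; such a code would be MDS (meets Singleton bound).


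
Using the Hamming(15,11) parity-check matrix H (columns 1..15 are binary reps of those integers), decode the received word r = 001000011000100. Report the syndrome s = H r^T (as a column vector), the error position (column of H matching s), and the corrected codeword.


s = (1, 1, 1, 1)^T, error position = 15, corrected codeword c = 001000011000101

Compute s = H r^T mod 2 one row at a time:
  s_1 = 1 + 1 + 0 + 0 + 0 + 1 + 0 + 0 = 3 ≡ 1 (mod 2).
  s_2 = 0 + 0 + 0 + 0 + 0 + 1 + 0 + 0 = 1 ≡ 1 (mod 2).
  s_3 = 0 + 1 + 0 + 0 + 0 + 0 + 0 + 0 = 1 ≡ 1 (mod 2).
  s_4 = 0 + 1 + 0 + 0 + 1 + 0 + 1 + 0 = 3 ≡ 1 (mod 2).
s = (1, 1, 1, 1)^T — this equals column 15 of H (binary 1111), so error is at position 15.
Correct: flip bit 15 of r = 001000011000100 to get c = 001000011000101.


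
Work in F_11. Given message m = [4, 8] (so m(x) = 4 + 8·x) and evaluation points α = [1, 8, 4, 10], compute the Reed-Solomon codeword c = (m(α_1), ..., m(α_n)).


c = [1, 2, 3, 7]

Message polynomial: m(x) = 4 + 8·x (mod 11).
For each evaluation point α_i, compute m(α_i) mod 11:
  α_1 = 1: Horner steps 8 → 1, so m(1) = 1.
  α_2 = 8: Horner steps 8 → 2, so m(8) = 2.
  α_3 = 4: Horner steps 8 → 3, so m(4) = 3.
  α_4 = 10: Horner steps 8 → 7, so m(10) = 7.
Codeword c = [1, 2, 3, 7] ∈ F_11^4.


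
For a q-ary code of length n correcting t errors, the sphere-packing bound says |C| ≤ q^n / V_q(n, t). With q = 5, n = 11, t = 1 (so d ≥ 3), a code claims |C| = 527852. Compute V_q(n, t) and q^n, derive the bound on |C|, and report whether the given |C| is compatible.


V_q(n, t) = 45, q^n = 48828125, Hamming bound = 1085069, |C| = 527852 ≤ bound (satisfied).

Step 1: Compute V_q(n, t) = Σ_{j=0}^1 C(n, j) (q−1)^j.
  j = 0: C(11,0)·(4)^0 = 1·1 = 1.
  j = 1: C(11,1)·(4)^1 = 11·4 = 44.
  V_q(n, t) = 1 + 44 = 45.
Step 2: q^n = 5^11 = 48828125.
Step 3: Hamming bound ⌊q^n / V_q(n,t)⌋ = ⌊48828125/45⌋ = 1085069.
Step 4: Compare |C| = 527852 to 1085069: satisfied.
The claimed |C| lies below the Hamming bound.


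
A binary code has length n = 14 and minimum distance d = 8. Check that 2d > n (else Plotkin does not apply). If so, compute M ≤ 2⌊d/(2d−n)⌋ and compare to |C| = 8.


Plotkin bound M ≤ 8; given |C| = 8 ≤ bound (satisfied).

Check applicability: 2d = 16, n = 14.
2d − n = 2 > 0, so Plotkin applies.
Compute d/(2d−n) = 8/2 ≈ 4.0000.
⌊d/(2d−n)⌋ = 4.
Plotkin bound: M ≤ 2·4 = 8.
Given |C| = 8, check: satisfied.
This |C| is at the Plotkin bound.


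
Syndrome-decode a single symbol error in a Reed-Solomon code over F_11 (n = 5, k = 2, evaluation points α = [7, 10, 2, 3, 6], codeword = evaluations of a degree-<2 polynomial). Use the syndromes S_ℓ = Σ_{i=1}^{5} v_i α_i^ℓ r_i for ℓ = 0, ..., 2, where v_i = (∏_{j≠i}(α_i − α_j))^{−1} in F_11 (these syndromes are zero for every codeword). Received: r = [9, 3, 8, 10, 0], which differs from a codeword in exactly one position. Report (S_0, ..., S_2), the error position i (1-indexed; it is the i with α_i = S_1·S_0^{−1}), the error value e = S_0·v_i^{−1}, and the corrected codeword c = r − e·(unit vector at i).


S = (1, 3, 9), error at position 4, error magnitude e = 4, c = [9, 3, 8, 6, 0].

Step 1: column multipliers v_i = (∏_{j≠i}(α_i − α_j))^{−1} mod 11.
  i = 1 (α = 7): (7−10)(7−2)(7−3)(7−6) = (−3)·5·4·1 = −60 ≡ 6, so v_1 = 6^{−1} = 2 (mod 11).
  i = 2 (α = 10): (10−7)(10−2)(10−3)(10−6) = 3·8·7·4 = 672 ≡ 1, so v_2 = 1^{−1} = 1 (mod 11).
  i = 3 (α = 2): (2−7)(2−10)(2−3)(2−6) = (−5)·(−8)·(−1)·(−4) = 160 ≡ 6, so v_3 = 6^{−1} = 2 (mod 11).
  i = 4 (α = 3): (3−7)(3−10)(3−2)(3−6) = (−4)·(−7)·1·(−3) = −84 ≡ 4, so v_4 = 4^{−1} = 3 (mod 11).
  i = 5 (α = 6): (6−7)(6−10)(6−2)(6−3) = (−1)·(−4)·4·3 = 48 ≡ 4, so v_5 = 4^{−1} = 3 (mod 11).
  v = [2, 1, 2, 3, 3].
Step 2: syndromes of r = [9, 3, 8, 10, 0] (all sums mod 11).
  S_0 = Σ v_i r_i = 2·9 + 1·3 + 2·8 + 3·10 + 3·0 = 67 ≡ 1.
  S_1 = Σ v_i α_i r_i = 2·7·9 + 1·10·3 + 2·2·8 + 3·3·10 + 3·6·0 = 278 ≡ 3.
  α_i^2 mod 11 = [5, 1, 4, 9, 3].
  S_2 = Σ v_i α_i^2 r_i = 2·5·9 + 1·1·3 + 2·4·8 + 3·9·10 + 3·3·0 = 427 ≡ 9.
  S = (1, 3, 9) ≠ 0, so r is not a codeword (an error is present).
Step 3: locate the error. For a single error e at position i, S_ℓ = v_i·e·α_i^ℓ, so α_err = S_1/S_0.
  S_0^{−1} = 1^{−1} = 1 (mod 11), so α_err = 3·1 = 3 ≡ 3 = α_4. Error position i = 4.
  Consistency check: S_2/S_1 = 9·4 = 36 ≡ 3 = α_err ✓ (single-error assumption holds).
Step 4: error magnitude e = S_0/v_4 = S_0·∏_{j≠4}(α_4 − α_j) = 1·4 = 4 ≡ 4 (mod 11).
Step 5: correct position 4: c_4 = r_4 − e = 10 − 4 ≡ 6 (mod 11). Hence c = [9, 3, 8, 6, 0].
  Check: interpolating c through the α_i gives m(x) = 1 + 9·x (degree < 2) with m(α_i) = c_i for every i, so c is indeed a codeword.


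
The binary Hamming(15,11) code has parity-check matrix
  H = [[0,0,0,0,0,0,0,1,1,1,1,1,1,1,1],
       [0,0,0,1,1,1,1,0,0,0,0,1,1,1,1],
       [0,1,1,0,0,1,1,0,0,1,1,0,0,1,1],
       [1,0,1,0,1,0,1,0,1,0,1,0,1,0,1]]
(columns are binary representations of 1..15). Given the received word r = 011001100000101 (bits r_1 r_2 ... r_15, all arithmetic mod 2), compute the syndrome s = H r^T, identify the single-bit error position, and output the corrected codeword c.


s = (0, 0, 1, 0)^T, error position = 2, corrected codeword c = 001001100000101

Compute s = H r^T mod 2 one row at a time:
  s_1 = 0 + 0 + 0 + 0 + 0 + 1 + 0 + 1 = 2 ≡ 0 (mod 2).
  s_2 = 0 + 0 + 1 + 1 + 0 + 1 + 0 + 1 = 4 ≡ 0 (mod 2).
  s_3 = 1 + 1 + 1 + 1 + 0 + 0 + 0 + 1 = 5 ≡ 1 (mod 2).
  s_4 = 0 + 1 + 0 + 1 + 0 + 0 + 1 + 1 = 4 ≡ 0 (mod 2).
s = (0, 0, 1, 0)^T — this equals column 2 of H (binary 0010), so error is at position 2.
Correct: flip bit 2 of r = 011001100000101 to get c = 001001100000101.


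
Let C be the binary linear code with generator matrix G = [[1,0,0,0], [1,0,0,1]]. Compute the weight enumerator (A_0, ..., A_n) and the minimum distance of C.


Weight distribution: A_0 = 1, A_1 = 2, A_2 = 1. Minimum distance d = 1.

Enumerate all 2^2 = 4 messages m ∈ F_2^2.
For each, compute codeword c = mG in F_2^4, then tally its weight.
  m = 00 → c = 0000, weight = 0.
  m = 10 → c = 1000, weight = 1.
  m = 01 → c = 1001, weight = 2.
  m = 11 → c = 0001, weight = 1.
Tally weights:
  weight 0: 1 codewords.
  weight 1: 2 codewords.
  weight 2: 1 codewords.
Minimum distance d = smallest w > 0 with A_w > 0 = 1.
Sanity: Σ A_w = 4 = 2^2 = 4 ✓.


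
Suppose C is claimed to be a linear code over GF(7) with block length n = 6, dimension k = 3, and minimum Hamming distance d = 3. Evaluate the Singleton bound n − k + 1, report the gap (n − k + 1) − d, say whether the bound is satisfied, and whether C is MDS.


Singleton RHS = n − k + 1 = 4, slack = 1, bound satisfied, not MDS.

Singleton bound: d ≤ n − k + 1.
Here n = 6, k = 3, so n − k + 1 = 4.
Given d = 3, check d ≤ 4: YES.
Slack = (n − k + 1) − d = 1.
The code is NOT MDS (slack = 1 > 0).
Description: the claimed parameters are [6, 3, 3]_7; such a code would be non-MDS.


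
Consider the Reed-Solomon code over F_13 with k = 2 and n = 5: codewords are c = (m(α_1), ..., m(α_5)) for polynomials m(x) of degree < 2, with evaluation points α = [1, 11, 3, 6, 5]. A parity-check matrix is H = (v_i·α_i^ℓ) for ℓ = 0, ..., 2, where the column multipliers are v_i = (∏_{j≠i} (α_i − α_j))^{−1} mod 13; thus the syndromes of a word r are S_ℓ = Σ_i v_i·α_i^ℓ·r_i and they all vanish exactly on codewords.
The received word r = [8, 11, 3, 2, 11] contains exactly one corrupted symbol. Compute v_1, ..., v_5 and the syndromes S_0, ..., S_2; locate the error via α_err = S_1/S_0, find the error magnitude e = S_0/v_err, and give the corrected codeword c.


S = (10, 6, 1), error at position 2, error magnitude e = 2, c = [8, 9, 3, 2, 11].

Step 1: column multipliers v_i = (∏_{j≠i}(α_i − α_j))^{−1} mod 13.
  i = 1 (α = 1): (1−11)(1−3)(1−6)(1−5) = (−10)·(−2)·(−5)·(−4) = 400 ≡ 10, so v_1 = 10^{−1} = 4 (mod 13).
  i = 2 (α = 11): (11−1)(11−3)(11−6)(11−5) = 10·8·5·6 = 2400 ≡ 8, so v_2 = 8^{−1} = 5 (mod 13).
  i = 3 (α = 3): (3−1)(3−11)(3−6)(3−5) = 2·(−8)·(−3)·(−2) = −96 ≡ 8, so v_3 = 8^{−1} = 5 (mod 13).
  i = 4 (α = 6): (6−1)(6−11)(6−3)(6−5) = 5·(−5)·3·1 = −75 ≡ 3, so v_4 = 3^{−1} = 9 (mod 13).
  i = 5 (α = 5): (5−1)(5−11)(5−3)(5−6) = 4·(−6)·2·(−1) = 48 ≡ 9, so v_5 = 9^{−1} = 3 (mod 13).
  v = [4, 5, 5, 9, 3].
Step 2: syndromes of r = [8, 11, 3, 2, 11] (all sums mod 13).
  S_0 = Σ v_i r_i = 4·8 + 5·11 + 5·3 + 9·2 + 3·11 = 153 ≡ 10.
  S_1 = Σ v_i α_i r_i = 4·1·8 + 5·11·11 + 5·3·3 + 9·6·2 + 3·5·11 = 955 ≡ 6.
  α_i^2 mod 13 = [1, 4, 9, 10, 12].
  S_2 = Σ v_i α_i^2 r_i = 4·1·8 + 5·4·11 + 5·9·3 + 9·10·2 + 3·12·11 = 963 ≡ 1.
  S = (10, 6, 1) ≠ 0, so r is not a codeword (an error is present).
Step 3: locate the error. For a single error e at position i, S_ℓ = v_i·e·α_i^ℓ, so α_err = S_1/S_0.
  S_0^{−1} = 10^{−1} = 4 (mod 13), so α_err = 6·4 = 24 ≡ 11 = α_2. Error position i = 2.
  Consistency check: S_2/S_1 = 1·11 = 11 ≡ 11 = α_err ✓ (single-error assumption holds).
Step 4: error magnitude e = S_0/v_2 = S_0·∏_{j≠2}(α_2 − α_j) = 10·8 = 80 ≡ 2 (mod 13).
Step 5: correct position 2: c_2 = r_2 − e = 11 − 2 ≡ 9 (mod 13). Hence c = [8, 9, 3, 2, 11].
  Check: interpolating c through the α_i gives m(x) = 4 + 4·x (degree < 2) with m(α_i) = c_i for every i, so c is indeed a codeword.


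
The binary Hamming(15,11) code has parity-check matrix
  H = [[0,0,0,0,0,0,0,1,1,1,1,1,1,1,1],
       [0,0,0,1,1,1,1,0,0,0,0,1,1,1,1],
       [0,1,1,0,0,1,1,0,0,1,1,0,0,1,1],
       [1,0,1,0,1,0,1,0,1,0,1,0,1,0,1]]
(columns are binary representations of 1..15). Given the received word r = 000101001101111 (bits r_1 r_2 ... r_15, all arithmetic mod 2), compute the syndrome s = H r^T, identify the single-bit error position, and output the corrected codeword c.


s = (0, 0, 0, 1)^T, error position = 1, corrected codeword c = 100101001101111

Compute s = H r^T mod 2 one row at a time:
  s_1 = 0 + 1 + 1 + 0 + 1 + 1 + 1 + 1 = 6 ≡ 0 (mod 2).
  s_2 = 1 + 0 + 1 + 0 + 1 + 1 + 1 + 1 = 6 ≡ 0 (mod 2).
  s_3 = 0 + 0 + 1 + 0 + 1 + 0 + 1 + 1 = 4 ≡ 0 (mod 2).
  s_4 = 0 + 0 + 0 + 0 + 1 + 0 + 1 + 1 = 3 ≡ 1 (mod 2).
s = (0, 0, 0, 1)^T — this equals column 1 of H (binary 0001), so error is at position 1.
Correct: flip bit 1 of r = 000101001101111 to get c = 100101001101111.


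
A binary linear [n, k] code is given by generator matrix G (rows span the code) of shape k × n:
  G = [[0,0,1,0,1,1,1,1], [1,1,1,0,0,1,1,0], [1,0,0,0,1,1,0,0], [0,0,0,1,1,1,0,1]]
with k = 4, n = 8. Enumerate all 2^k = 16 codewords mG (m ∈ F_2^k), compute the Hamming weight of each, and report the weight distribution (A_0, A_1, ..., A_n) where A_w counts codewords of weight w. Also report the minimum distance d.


Weight distribution: A_0 = 1, A_3 = 5, A_4 = 5, A_5 = 2, A_6 = 2, A_7 = 1. Minimum distance d = 3.

Enumerate all 2^4 = 16 messages m ∈ F_2^4.
For each, compute codeword c = mG in F_2^8, then tally its weight.
  m = 0000 → c = 00000000, weight = 0.
  m = 1000 → c = 00101111, weight = 5.
  m = 0100 → c = 11100110, weight = 5.
  m = 1100 → c = 11001001, weight = 4.
  m = 0010 → c = 10001100, weight = 3.
  m = 1010 → c = 10100011, weight = 4.
  m = 0110 → c = 01101010, weight = 4.
  m = 1110 → c = 01000101, weight = 3.
  m = 0001 → c = 00011101, weight = 4.
  m = 1001 → c = 00110010, weight = 3.
  m = 0101 → c = 11111011, weight = 7.
  m = 1101 → c = 11010100, weight = 4.
  m = 0011 → c = 10010001, weight = 3.
  m = 1011 → c = 10111110, weight = 6.
  m = 0111 → c = 01110111, weight = 6.
  m = 1111 → c = 01011000, weight = 3.
Tally weights:
  weight 0: 1 codewords.
  weight 3: 5 codewords.
  weight 4: 5 codewords.
  weight 5: 2 codewords.
  weight 6: 2 codewords.
  weight 7: 1 codewords.
Minimum distance d = smallest w > 0 with A_w > 0 = 3.
Sanity: Σ A_w = 16 = 2^4 = 16 ✓.


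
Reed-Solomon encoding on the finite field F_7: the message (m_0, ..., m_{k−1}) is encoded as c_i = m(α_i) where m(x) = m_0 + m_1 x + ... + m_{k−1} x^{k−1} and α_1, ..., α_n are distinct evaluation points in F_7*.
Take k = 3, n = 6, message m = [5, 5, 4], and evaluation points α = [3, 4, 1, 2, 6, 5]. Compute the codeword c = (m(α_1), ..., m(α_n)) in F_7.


c = [0, 5, 0, 3, 4, 4]

Message polynomial: m(x) = 5 + 5·x + 4·x^2 (mod 7).
For each evaluation point α_i, compute m(α_i) mod 7:
  α_1 = 3: Horner steps 4 → 3 → 0, so m(3) = 0.
  α_2 = 4: Horner steps 4 → 0 → 5, so m(4) = 5.
  α_3 = 1: Horner steps 4 → 2 → 0, so m(1) = 0.
  α_4 = 2: Horner steps 4 → 6 → 3, so m(2) = 3.
  α_5 = 6: Horner steps 4 → 1 → 4, so m(6) = 4.
  α_6 = 5: Horner steps 4 → 4 → 4, so m(5) = 4.
Codeword c = [0, 5, 0, 3, 4, 4] ∈ F_7^6.


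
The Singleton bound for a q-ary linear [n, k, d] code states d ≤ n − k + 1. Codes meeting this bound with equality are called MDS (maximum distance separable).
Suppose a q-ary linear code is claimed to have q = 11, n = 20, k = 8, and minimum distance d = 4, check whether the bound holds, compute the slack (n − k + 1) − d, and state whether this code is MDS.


Singleton RHS = n − k + 1 = 13, slack = 9, bound satisfied, not MDS.

Singleton bound: d ≤ n − k + 1.
Here n = 20, k = 8, so n − k + 1 = 13.
Given d = 4, check d ≤ 13: YES.
Slack = (n − k + 1) − d = 9.
The code is NOT MDS (slack = 9 > 0).
Description: the claimed parameters are [20, 8, 4]_11; such a code would be non-MDS.


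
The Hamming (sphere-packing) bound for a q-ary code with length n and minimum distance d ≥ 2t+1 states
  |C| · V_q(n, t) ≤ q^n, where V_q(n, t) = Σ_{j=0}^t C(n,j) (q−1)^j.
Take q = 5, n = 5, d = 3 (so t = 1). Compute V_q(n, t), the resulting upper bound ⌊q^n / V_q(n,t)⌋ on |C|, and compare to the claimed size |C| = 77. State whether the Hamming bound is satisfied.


V_q(n, t) = 21, q^n = 3125, Hamming bound = 148, |C| = 77 ≤ bound (satisfied).

Step 1: Compute V_q(n, t) = Σ_{j=0}^1 C(n, j) (q−1)^j.
  j = 0: C(5,0)·(4)^0 = 1·1 = 1.
  j = 1: C(5,1)·(4)^1 = 5·4 = 20.
  V_q(n, t) = 1 + 20 = 21.
Step 2: q^n = 5^5 = 3125.
Step 3: Hamming bound ⌊q^n / V_q(n,t)⌋ = ⌊3125/21⌋ = 148.
Step 4: Compare |C| = 77 to 148: satisfied.
The claimed |C| lies below the Hamming bound.


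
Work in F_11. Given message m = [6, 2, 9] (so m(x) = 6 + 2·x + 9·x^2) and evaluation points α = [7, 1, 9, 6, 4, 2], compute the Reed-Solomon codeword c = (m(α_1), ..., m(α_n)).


c = [10, 6, 5, 1, 4, 2]

Message polynomial: m(x) = 6 + 2·x + 9·x^2 (mod 11).
For each evaluation point α_i, compute m(α_i) mod 11:
  α_1 = 7: Horner steps 9 → 10 → 10, so m(7) = 10.
  α_2 = 1: Horner steps 9 → 0 → 6, so m(1) = 6.
  α_3 = 9: Horner steps 9 → 6 → 5, so m(9) = 5.
  α_4 = 6: Horner steps 9 → 1 → 1, so m(6) = 1.
  α_5 = 4: Horner steps 9 → 5 → 4, so m(4) = 4.
  α_6 = 2: Horner steps 9 → 9 → 2, so m(2) = 2.
Codeword c = [10, 6, 5, 1, 4, 2] ∈ F_11^6.


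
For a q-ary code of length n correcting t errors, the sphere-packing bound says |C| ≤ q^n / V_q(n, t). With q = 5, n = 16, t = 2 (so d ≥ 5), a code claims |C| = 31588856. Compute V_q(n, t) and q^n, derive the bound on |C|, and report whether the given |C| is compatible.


V_q(n, t) = 1985, q^n = 152587890625, Hamming bound = 76870473, |C| = 31588856 ≤ bound (satisfied).

Step 1: Compute V_q(n, t) = Σ_{j=0}^2 C(n, j) (q−1)^j.
  j = 0: C(16,0)·(4)^0 = 1·1 = 1.
  j = 1: C(16,1)·(4)^1 = 16·4 = 64.
  j = 2: C(16,2)·(4)^2 = 120·16 = 1920.
  V_q(n, t) = 1 + 64 + 1920 = 1985.
Step 2: q^n = 5^16 = 152587890625.
Step 3: Hamming bound ⌊q^n / V_q(n,t)⌋ = ⌊152587890625/1985⌋ = 76870473.
Step 4: Compare |C| = 31588856 to 76870473: satisfied.
The claimed |C| lies below the Hamming bound.


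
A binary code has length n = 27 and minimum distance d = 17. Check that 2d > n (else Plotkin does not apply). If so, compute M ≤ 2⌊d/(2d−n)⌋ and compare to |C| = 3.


Plotkin bound M ≤ 4; given |C| = 3 ≤ bound (satisfied).

Check applicability: 2d = 34, n = 27.
2d − n = 7 > 0, so Plotkin applies.
Compute d/(2d−n) = 17/7 ≈ 2.4286.
⌊d/(2d−n)⌋ = 2.
Plotkin bound: M ≤ 2·2 = 4.
Given |C| = 3, check: satisfied.
This |C| is below the Plotkin bound.


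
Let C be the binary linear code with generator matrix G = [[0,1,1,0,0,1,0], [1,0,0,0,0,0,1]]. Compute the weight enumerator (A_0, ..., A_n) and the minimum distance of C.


Weight distribution: A_0 = 1, A_2 = 1, A_3 = 1, A_5 = 1. Minimum distance d = 2.

Enumerate all 2^2 = 4 messages m ∈ F_2^2.
For each, compute codeword c = mG in F_2^7, then tally its weight.
  m = 00 → c = 0000000, weight = 0.
  m = 10 → c = 0110010, weight = 3.
  m = 01 → c = 1000001, weight = 2.
  m = 11 → c = 1110011, weight = 5.
Tally weights:
  weight 0: 1 codewords.
  weight 2: 1 codewords.
  weight 3: 1 codewords.
  weight 5: 1 codewords.
Minimum distance d = smallest w > 0 with A_w > 0 = 2.
Sanity: Σ A_w = 4 = 2^2 = 4 ✓.


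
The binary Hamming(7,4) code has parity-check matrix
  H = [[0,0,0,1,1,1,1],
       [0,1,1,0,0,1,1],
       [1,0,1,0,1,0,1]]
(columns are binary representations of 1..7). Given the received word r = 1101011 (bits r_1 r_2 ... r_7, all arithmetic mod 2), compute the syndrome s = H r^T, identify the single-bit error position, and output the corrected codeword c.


s = (1, 1, 0)^T, error position = 6, corrected codeword c = 1101001

Compute s = H r^T mod 2 one row at a time:
  s_1 = 1 + 0 + 1 + 1 = 3 ≡ 1 (mod 2).
  s_2 = 1 + 0 + 1 + 1 = 3 ≡ 1 (mod 2).
  s_3 = 1 + 0 + 0 + 1 = 2 ≡ 0 (mod 2).
s = (1, 1, 0)^T — this equals column 6 of H (binary 110), so error is at position 6.
Correct: flip bit 6 of r = 1101011 to get c = 1101001.


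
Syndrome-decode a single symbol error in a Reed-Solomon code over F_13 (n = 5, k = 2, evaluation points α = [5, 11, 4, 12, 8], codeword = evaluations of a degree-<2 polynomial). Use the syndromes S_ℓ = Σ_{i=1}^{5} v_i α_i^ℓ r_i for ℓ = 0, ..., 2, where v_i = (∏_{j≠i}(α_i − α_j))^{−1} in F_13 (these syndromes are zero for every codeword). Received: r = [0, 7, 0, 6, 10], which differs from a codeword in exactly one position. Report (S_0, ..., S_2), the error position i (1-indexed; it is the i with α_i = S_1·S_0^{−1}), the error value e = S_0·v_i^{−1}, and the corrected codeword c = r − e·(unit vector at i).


S = (4, 3, 12), error at position 3, error magnitude e = 12, c = [0, 7, 1, 6, 10].

Step 1: column multipliers v_i = (∏_{j≠i}(α_i − α_j))^{−1} mod 13.
  i = 1 (α = 5): (5−11)(5−4)(5−12)(5−8) = (−6)·1·(−7)·(−3) = −126 ≡ 4, so v_1 = 4^{−1} = 10 (mod 13).
  i = 2 (α = 11): (11−5)(11−4)(11−12)(11−8) = 6·7·(−1)·3 = −126 ≡ 4, so v_2 = 4^{−1} = 10 (mod 13).
  i = 3 (α = 4): (4−5)(4−11)(4−12)(4−8) = (−1)·(−7)·(−8)·(−4) = 224 ≡ 3, so v_3 = 3^{−1} = 9 (mod 13).
  i = 4 (α = 12): (12−5)(12−11)(12−4)(12−8) = 7·1·8·4 = 224 ≡ 3, so v_4 = 3^{−1} = 9 (mod 13).
  i = 5 (α = 8): (8−5)(8−11)(8−4)(8−12) = 3·(−3)·4·(−4) = 144 ≡ 1, so v_5 = 1^{−1} = 1 (mod 13).
  v = [10, 10, 9, 9, 1].
Step 2: syndromes of r = [0, 7, 0, 6, 10] (all sums mod 13).
  S_0 = Σ v_i r_i = 10·0 + 10·7 + 9·0 + 9·6 + 1·10 = 134 ≡ 4.
  S_1 = Σ v_i α_i r_i = 10·5·0 + 10·11·7 + 9·4·0 + 9·12·6 + 1·8·10 = 1498 ≡ 3.
  α_i^2 mod 13 = [12, 4, 3, 1, 12].
  S_2 = Σ v_i α_i^2 r_i = 10·12·0 + 10·4·7 + 9·3·0 + 9·1·6 + 1·12·10 = 454 ≡ 12.
  S = (4, 3, 12) ≠ 0, so r is not a codeword (an error is present).
Step 3: locate the error. For a single error e at position i, S_ℓ = v_i·e·α_i^ℓ, so α_err = S_1/S_0.
  S_0^{−1} = 4^{−1} = 10 (mod 13), so α_err = 3·10 = 30 ≡ 4 = α_3. Error position i = 3.
  Consistency check: S_2/S_1 = 12·9 = 108 ≡ 4 = α_err ✓ (single-error assumption holds).
Step 4: error magnitude e = S_0/v_3 = S_0·∏_{j≠3}(α_3 − α_j) = 4·3 = 12 ≡ 12 (mod 13).
Step 5: correct position 3: c_3 = r_3 − e = 0 − 12 ≡ 1 (mod 13). Hence c = [0, 7, 1, 6, 10].
  Check: interpolating c through the α_i gives m(x) = 5 + 12·x (degree < 2) with m(α_i) = c_i for every i, so c is indeed a codeword.


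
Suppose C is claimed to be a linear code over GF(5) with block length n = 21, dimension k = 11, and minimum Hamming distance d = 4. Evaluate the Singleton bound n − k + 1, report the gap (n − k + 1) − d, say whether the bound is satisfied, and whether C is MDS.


Singleton RHS = n − k + 1 = 11, slack = 7, bound satisfied, not MDS.

Singleton bound: d ≤ n − k + 1.
Here n = 21, k = 11, so n − k + 1 = 11.
Given d = 4, check d ≤ 11: YES.
Slack = (n − k + 1) − d = 7.
The code is NOT MDS (slack = 7 > 0).
Description: the claimed parameters are [21, 11, 4]_5; such a code would be non-MDS.
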